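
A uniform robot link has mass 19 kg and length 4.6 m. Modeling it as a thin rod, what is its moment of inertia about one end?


I = (1/3) * m * L^2
= (1/3) * 19 * 4.6^2
= 0.333333 * 19 * 21.16
= 134.0133 kg*m^2


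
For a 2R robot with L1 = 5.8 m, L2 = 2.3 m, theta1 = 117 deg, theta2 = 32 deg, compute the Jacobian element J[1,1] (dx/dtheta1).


J[1,1] = -L1*sin(t1) - L2*sin(t1+t2)
= -5.8*sin(117) - 2.3*sin(149)
= -6.3524


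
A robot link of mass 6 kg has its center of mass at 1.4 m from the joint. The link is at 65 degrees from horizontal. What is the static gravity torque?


tau = m*g*L*cos(angle)
= 6 * 9.81 * 1.4 * cos(65 deg)
= 6 * 9.81 * 1.4 * 0.4226
= 34.8254 Nm


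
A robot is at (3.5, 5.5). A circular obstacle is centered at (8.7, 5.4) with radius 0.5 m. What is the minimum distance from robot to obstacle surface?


center_dist = sqrt((3.5-8.7)^2 + (5.5-5.4)^2)
= sqrt(27.04 + 0.01)
= 5.201
min_dist = center_dist - radius = 5.201 - 0.5 = 4.701 m


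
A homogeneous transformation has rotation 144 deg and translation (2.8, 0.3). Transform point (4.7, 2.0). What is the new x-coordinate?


x' = cos(theta)*px - sin(theta)*py + tx
= -0.809*4.7 - 0.5878*2.0 + 2.8
= -2.178


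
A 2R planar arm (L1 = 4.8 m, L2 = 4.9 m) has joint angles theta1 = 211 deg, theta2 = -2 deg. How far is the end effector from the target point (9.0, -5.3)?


End effector via forward kinematics:
x = L1*cos(t1) + L2*cos(t1+t2) = -8.4
y = L1*sin(t1) + L2*sin(t1+t2) = -4.8477
Distance to target:
d = sqrt((9.0 - -8.4)^2 + (-5.3 - -4.8477)^2)
= sqrt(302.7614 + 0.2045)
= 17.4059 m


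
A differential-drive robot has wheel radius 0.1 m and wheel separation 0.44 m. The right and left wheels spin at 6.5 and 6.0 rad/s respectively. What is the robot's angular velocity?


vR = r*wR = 0.1*6.5 = 0.65 m/s
vL = r*wL = 0.1*6.0 = 0.6 m/s
v = (vR+vL)/2 = 0.625 m/s
omega = (vR-vL)/L = 0.1136 rad/s
angular velocity = 0.1136 rad/s


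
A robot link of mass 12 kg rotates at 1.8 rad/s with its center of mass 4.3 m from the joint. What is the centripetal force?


F = m * omega^2 * r
= 12 * 1.8^2 * 4.3
= 12 * 3.24 * 4.3
= 167.184 N


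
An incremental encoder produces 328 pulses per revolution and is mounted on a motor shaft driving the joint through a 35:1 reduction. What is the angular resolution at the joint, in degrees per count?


counts per rev = 328
effective counts at joint = 328 * 35 = 11480
resolution = 360 / 11480
= 0.0314 deg/count


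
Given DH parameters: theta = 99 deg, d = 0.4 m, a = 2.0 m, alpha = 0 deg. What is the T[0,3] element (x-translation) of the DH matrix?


T[0,3] = a * cos(theta)
= 2.0 * cos(99 deg)
= 2.0 * -0.1564
= -0.3129


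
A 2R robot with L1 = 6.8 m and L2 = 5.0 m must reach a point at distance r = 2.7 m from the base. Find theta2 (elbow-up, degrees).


cos(theta2) = (r^2 - L1^2 - L2^2) / (2*L1*L2)
cos(theta2) = (7.29 - 46.24 - 25.0) / 68.0
cos(theta2) = -0.940441
theta2 = 160.1258 degrees


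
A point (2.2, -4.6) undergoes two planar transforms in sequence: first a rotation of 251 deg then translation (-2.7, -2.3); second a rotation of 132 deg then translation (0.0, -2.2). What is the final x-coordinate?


After transform 1:
x1 = cos(251)*2.2 - sin(251)*-4.6 + -2.7 = -7.7656
y1 = sin(251)*2.2 + cos(251)*-4.6 + -2.3 = -2.8825
After transform 2:
x2 = cos(132)*-7.7656 - sin(132)*-2.8825 + 0.0
= 7.3384


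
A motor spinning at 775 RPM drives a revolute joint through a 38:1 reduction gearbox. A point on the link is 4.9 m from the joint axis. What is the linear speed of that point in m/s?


omega_motor = 775 * 2*pi/60 = 81.1578 rad/s
omega_joint = omega_motor / 38 = 2.1357 rad/s
v = omega_joint * r = 2.1357 * 4.9
= 10.4651 m/s


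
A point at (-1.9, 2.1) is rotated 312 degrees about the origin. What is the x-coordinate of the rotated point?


x' = x*cos(theta) - y*sin(theta)
cos(312 deg) = 0.6691, sin(312 deg) = -0.7431
x' = -1.9 * 0.6691 - 2.1 * -0.7431
= -1.2713 - -1.5606
= 0.2893


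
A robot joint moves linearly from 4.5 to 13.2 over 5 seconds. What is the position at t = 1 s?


s = t/T = 1/5 = 0.2
p(t) = p0 + (pf-p0)*s
= 4.5 + (13.2 - 4.5) * 0.2
= 6.24


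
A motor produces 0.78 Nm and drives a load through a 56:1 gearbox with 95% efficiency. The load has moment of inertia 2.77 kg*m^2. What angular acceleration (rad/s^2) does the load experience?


tau_out = tau_motor * N * eta
= 0.78 * 56 * 0.95 = 41.496 Nm
alpha = tau_out / I = 41.496 / 2.77
= 14.9805 rad/s^2


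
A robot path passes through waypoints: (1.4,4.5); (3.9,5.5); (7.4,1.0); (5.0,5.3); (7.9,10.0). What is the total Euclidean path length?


Segment lengths:
  seg1 = sqrt((2.5)^2 + (1.0)^2) = 2.6926
  seg2 = sqrt((3.5)^2 + (-4.5)^2) = 5.7009
  seg3 = sqrt((-2.4)^2 + (4.3)^2) = 4.9244
  seg4 = sqrt((2.9)^2 + (4.7)^2) = 5.5227
Total = 18.8406


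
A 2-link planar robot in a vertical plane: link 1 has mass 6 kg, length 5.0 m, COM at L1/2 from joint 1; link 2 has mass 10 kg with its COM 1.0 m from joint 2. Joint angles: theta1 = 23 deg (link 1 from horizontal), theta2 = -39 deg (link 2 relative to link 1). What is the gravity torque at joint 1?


Horizontal distance from joint 1 to link-1 COM:
  x_c1 = (L1/2)*cos(t1) = 2.5 * 0.9205 = 2.3013 m
Horizontal distance from joint 1 to link-2 COM:
  x_c2 = L1*cos(t1) + Lc2*cos(t1+t2)
       = 5.0*0.9205 + 1.0*0.9613 = 5.5638 m
tau1 = m1*g*x_c1 + m2*g*x_c2
     = 6*9.81*2.3013 + 10*9.81*5.5638
     = 135.4523 + 545.8074
     = 681.2597 Nm


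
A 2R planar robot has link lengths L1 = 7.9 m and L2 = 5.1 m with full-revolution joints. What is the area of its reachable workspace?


r_max = L1 + L2 = 13.0 m
r_min = |L1 - L2| = 2.8 m
Area = pi*(r_max^2 - r_min^2)
= pi*(169.0 - 7.84)
= pi * 161.16
= 506.2991 m^2


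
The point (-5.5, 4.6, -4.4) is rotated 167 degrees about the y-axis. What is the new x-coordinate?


Rotation about y-axis: x' = x*cos(theta) + z*sin(theta)
= -5.5 * -0.9744 + -4.4 * 0.225
= 4.3693


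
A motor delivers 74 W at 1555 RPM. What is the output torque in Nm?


omega = 1555 * 2*pi/60 = 162.8392 rad/s
tau = P / omega = 74 / 162.8392
= 0.4544 Nm


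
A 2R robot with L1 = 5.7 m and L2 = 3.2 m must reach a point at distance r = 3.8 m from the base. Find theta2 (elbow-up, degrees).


cos(theta2) = (r^2 - L1^2 - L2^2) / (2*L1*L2)
cos(theta2) = (14.44 - 32.49 - 10.24) / 36.48
cos(theta2) = -0.775493
theta2 = 140.8498 degrees


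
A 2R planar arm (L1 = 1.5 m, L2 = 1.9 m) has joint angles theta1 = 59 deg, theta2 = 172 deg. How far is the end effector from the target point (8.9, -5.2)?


End effector via forward kinematics:
x = L1*cos(t1) + L2*cos(t1+t2) = -0.4232
y = L1*sin(t1) + L2*sin(t1+t2) = -0.1908
Distance to target:
d = sqrt((8.9 - -0.4232)^2 + (-5.2 - -0.1908)^2)
= sqrt(86.9212 + 25.0918)
= 10.5836 m


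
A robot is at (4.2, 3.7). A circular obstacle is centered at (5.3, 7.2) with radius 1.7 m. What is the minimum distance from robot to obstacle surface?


center_dist = sqrt((4.2-5.3)^2 + (3.7-7.2)^2)
= sqrt(1.21 + 12.25)
= 3.6688
min_dist = center_dist - radius = 3.6688 - 1.7 = 1.9688 m


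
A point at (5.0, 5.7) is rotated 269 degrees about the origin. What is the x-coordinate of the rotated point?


x' = x*cos(theta) - y*sin(theta)
cos(269 deg) = -0.0175, sin(269 deg) = -0.9998
x' = 5.0 * -0.0175 - 5.7 * -0.9998
= -0.0873 - -5.6991
= 5.6119


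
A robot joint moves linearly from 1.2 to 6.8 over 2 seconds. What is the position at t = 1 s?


s = t/T = 1/2 = 0.5
p(t) = p0 + (pf-p0)*s
= 1.2 + (6.8 - 1.2) * 0.5
= 4.0


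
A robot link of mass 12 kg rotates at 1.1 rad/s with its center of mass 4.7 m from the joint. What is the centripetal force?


F = m * omega^2 * r
= 12 * 1.1^2 * 4.7
= 12 * 1.21 * 4.7
= 68.244 N


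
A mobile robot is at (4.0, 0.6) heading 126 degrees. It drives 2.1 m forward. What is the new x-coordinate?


x_new = x0 + d*cos(theta)
= 4.0 + 2.1*cos(126)
= 4.0 + -1.2343
= 2.7657


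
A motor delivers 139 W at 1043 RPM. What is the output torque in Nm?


omega = 1043 * 2*pi/60 = 109.2227 rad/s
tau = P / omega = 139 / 109.2227
= 1.2726 Nm


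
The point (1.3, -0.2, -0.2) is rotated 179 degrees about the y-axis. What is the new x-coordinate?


Rotation about y-axis: x' = x*cos(theta) + z*sin(theta)
= 1.3 * -0.9998 + -0.2 * 0.0175
= -1.3033


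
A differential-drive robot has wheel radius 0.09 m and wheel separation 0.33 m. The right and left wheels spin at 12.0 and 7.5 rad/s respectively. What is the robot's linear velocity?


vR = r*wR = 0.09*12.0 = 1.08 m/s
vL = r*wL = 0.09*7.5 = 0.675 m/s
v = (vR+vL)/2 = 0.8775 m/s
omega = (vR-vL)/L = 1.2273 rad/s
linear velocity = 0.8775 m/s


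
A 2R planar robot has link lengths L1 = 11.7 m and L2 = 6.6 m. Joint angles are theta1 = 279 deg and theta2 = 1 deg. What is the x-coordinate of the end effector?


Convert angles to radians: theta1 = 4.8695, theta2 = 0.0175
x = L1*cos(theta1) + L2*cos(theta1+theta2)
x = 1.8303 + 1.1461
x = 2.9764


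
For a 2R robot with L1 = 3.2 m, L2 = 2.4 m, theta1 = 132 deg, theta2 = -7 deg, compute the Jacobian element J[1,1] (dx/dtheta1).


J[1,1] = -L1*sin(t1) - L2*sin(t1+t2)
= -3.2*sin(132) - 2.4*sin(125)
= -4.344


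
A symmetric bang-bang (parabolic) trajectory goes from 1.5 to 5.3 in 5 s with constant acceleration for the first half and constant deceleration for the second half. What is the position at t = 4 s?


Symmetric rest-to-rest: each phase covers (pf-p0)/2 in time T/2. 0.5*a*(T/2)^2 = (pf-p0)/2 => a = 4*(pf-p0)/T^2
a = 4*(5.3-1.5)/5^2 = 0.608
t = 4 is in the deceleration phase (t > T/2).
p = pf - 0.5*a*(T-t)^2 = 5.3 - 0.5*0.608*1^2
= 4.996


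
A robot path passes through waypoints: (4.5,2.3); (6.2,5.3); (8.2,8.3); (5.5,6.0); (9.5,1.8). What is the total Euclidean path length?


Segment lengths:
  seg1 = sqrt((1.7)^2 + (3.0)^2) = 3.4482
  seg2 = sqrt((2.0)^2 + (3.0)^2) = 3.6056
  seg3 = sqrt((-2.7)^2 + (-2.3)^2) = 3.5468
  seg4 = sqrt((4.0)^2 + (-4.2)^2) = 5.8
Total = 16.4006


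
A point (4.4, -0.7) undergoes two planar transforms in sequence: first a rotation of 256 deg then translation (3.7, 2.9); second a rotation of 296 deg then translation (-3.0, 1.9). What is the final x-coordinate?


After transform 1:
x1 = cos(256)*4.4 - sin(256)*-0.7 + 3.7 = 1.9563
y1 = sin(256)*4.4 + cos(256)*-0.7 + 2.9 = -1.2
After transform 2:
x2 = cos(296)*1.9563 - sin(296)*-1.2 + -3.0
= -3.2209


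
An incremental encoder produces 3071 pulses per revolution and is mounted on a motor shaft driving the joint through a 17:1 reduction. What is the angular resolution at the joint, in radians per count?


counts per rev = 3071
effective counts at joint = 3071 * 17 = 52207
resolution = 2*pi / 52207
= 1.2035e-04 rad/count


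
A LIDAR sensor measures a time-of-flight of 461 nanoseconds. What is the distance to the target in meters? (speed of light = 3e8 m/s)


tof = 461 ns = 4.61e-07 s
dist = c * tof / 2
= 3e8 * 4.61e-07 / 2
= 69.15 m


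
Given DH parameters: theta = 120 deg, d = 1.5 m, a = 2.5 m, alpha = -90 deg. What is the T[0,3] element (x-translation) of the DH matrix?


T[0,3] = a * cos(theta)
= 2.5 * cos(120 deg)
= 2.5 * -0.5
= -1.25


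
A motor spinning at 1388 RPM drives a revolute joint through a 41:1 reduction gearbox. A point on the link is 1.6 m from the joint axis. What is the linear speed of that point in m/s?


omega_motor = 1388 * 2*pi/60 = 145.351 rad/s
omega_joint = omega_motor / 41 = 3.5451 rad/s
v = omega_joint * r = 3.5451 * 1.6
= 5.6722 m/s


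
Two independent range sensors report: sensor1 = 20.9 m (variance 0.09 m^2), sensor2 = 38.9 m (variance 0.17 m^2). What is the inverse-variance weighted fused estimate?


w1 = (1/var1) / (1/var1 + 1/var2)
   = 11.1111 / (11.1111 + 5.8824) = 0.6538
w2 = 1 - w1 = 0.3462
fused = w1*s1 + w2*s2 = 13.6654 + 13.4654
= 27.1308 m


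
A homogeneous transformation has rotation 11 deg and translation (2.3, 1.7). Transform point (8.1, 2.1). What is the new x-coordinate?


x' = cos(theta)*px - sin(theta)*py + tx
= 0.9816*8.1 - 0.1908*2.1 + 2.3
= 9.8505


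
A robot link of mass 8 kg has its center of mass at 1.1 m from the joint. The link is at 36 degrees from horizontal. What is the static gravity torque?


tau = m*g*L*cos(angle)
= 8 * 9.81 * 1.1 * cos(36 deg)
= 8 * 9.81 * 1.1 * 0.809
= 69.8408 Nm


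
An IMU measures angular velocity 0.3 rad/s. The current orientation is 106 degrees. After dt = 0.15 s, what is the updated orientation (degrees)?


delta_theta = w * dt = 0.3 * 0.15 = 0.045 rad
= 2.5783 deg
theta_new = 106 + 2.5783 = 108.5783 deg


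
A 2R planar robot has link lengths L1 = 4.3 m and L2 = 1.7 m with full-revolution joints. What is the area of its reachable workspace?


r_max = L1 + L2 = 6.0 m
r_min = |L1 - L2| = 2.6 m
Area = pi*(r_max^2 - r_min^2)
= pi*(36.0 - 6.76)
= pi * 29.24
= 91.8602 m^2


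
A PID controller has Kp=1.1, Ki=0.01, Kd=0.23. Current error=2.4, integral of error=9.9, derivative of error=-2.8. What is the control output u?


u = Kp*e + Ki*int(e) + Kd*de/dt
= 1.1*2.4 + 0.01*9.9 + 0.23*(-2.8)
= 2.64 + 0.099 + -0.644
= 2.095


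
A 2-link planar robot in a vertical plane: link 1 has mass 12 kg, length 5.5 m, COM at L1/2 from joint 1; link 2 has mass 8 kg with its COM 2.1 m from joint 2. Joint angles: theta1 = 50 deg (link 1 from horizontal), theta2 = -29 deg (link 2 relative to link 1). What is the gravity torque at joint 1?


Horizontal distance from joint 1 to link-1 COM:
  x_c1 = (L1/2)*cos(t1) = 2.75 * 0.6428 = 1.7677 m
Horizontal distance from joint 1 to link-2 COM:
  x_c2 = L1*cos(t1) + Lc2*cos(t1+t2)
       = 5.5*0.6428 + 2.1*0.9336 = 5.4959 m
tau1 = m1*g*x_c1 + m2*g*x_c2
     = 12*9.81*1.7677 + 8*9.81*5.4959
     = 208.0896 + 431.3144
     = 639.404 Nm


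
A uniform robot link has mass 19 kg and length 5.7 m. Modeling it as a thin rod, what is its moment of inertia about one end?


I = (1/3) * m * L^2
= (1/3) * 19 * 5.7^2
= 0.333333 * 19 * 32.49
= 205.77 kg*m^2


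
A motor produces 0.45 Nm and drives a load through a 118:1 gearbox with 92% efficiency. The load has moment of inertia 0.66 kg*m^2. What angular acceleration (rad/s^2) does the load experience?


tau_out = tau_motor * N * eta
= 0.45 * 118 * 0.92 = 48.852 Nm
alpha = tau_out / I = 48.852 / 0.66
= 74.0182 rad/s^2


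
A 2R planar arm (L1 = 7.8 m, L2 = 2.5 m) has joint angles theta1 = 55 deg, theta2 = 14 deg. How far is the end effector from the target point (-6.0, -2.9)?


End effector via forward kinematics:
x = L1*cos(t1) + L2*cos(t1+t2) = 5.3698
y = L1*sin(t1) + L2*sin(t1+t2) = 8.7233
Distance to target:
d = sqrt((-6.0 - 5.3698)^2 + (-2.9 - 8.7233)^2)
= sqrt(129.2727 + 135.102)
= 16.2596 m


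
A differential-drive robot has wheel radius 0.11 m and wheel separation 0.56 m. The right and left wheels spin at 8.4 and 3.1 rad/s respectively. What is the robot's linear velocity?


vR = r*wR = 0.11*8.4 = 0.924 m/s
vL = r*wL = 0.11*3.1 = 0.341 m/s
v = (vR+vL)/2 = 0.6325 m/s
omega = (vR-vL)/L = 1.0411 rad/s
linear velocity = 0.6325 m/s


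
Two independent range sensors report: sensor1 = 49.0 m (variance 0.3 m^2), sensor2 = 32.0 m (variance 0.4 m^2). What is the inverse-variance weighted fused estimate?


w1 = (1/var1) / (1/var1 + 1/var2)
   = 3.3333 / (3.3333 + 2.5) = 0.5714
w2 = 1 - w1 = 0.4286
fused = w1*s1 + w2*s2 = 28.0 + 13.7143
= 41.7143 m


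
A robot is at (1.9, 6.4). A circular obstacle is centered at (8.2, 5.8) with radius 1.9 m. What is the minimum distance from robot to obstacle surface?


center_dist = sqrt((1.9-8.2)^2 + (6.4-5.8)^2)
= sqrt(39.69 + 0.36)
= 6.3285
min_dist = center_dist - radius = 6.3285 - 1.9 = 4.4285 m


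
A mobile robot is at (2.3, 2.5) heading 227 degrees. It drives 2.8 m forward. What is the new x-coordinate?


x_new = x0 + d*cos(theta)
= 2.3 + 2.8*cos(227)
= 2.3 + -1.9096
= 0.3904


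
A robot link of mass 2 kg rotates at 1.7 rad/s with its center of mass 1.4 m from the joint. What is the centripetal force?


F = m * omega^2 * r
= 2 * 1.7^2 * 1.4
= 2 * 2.89 * 1.4
= 8.092 N


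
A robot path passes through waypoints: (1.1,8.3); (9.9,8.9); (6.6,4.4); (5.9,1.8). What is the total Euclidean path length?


Segment lengths:
  seg1 = sqrt((8.8)^2 + (0.6)^2) = 8.8204
  seg2 = sqrt((-3.3)^2 + (-4.5)^2) = 5.5803
  seg3 = sqrt((-0.7)^2 + (-2.6)^2) = 2.6926
Total = 17.0933


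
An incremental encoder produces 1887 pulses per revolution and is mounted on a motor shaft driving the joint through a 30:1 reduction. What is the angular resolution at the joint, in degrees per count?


counts per rev = 1887
effective counts at joint = 1887 * 30 = 56610
resolution = 360 / 56610
= 0.0064 deg/count


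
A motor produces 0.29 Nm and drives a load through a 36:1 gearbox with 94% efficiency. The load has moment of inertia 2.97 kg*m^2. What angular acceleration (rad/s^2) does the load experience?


tau_out = tau_motor * N * eta
= 0.29 * 36 * 0.94 = 9.8136 Nm
alpha = tau_out / I = 9.8136 / 2.97
= 3.3042 rad/s^2


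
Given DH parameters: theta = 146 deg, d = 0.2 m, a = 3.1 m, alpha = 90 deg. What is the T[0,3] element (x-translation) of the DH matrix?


T[0,3] = a * cos(theta)
= 3.1 * cos(146 deg)
= 3.1 * -0.829
= -2.57


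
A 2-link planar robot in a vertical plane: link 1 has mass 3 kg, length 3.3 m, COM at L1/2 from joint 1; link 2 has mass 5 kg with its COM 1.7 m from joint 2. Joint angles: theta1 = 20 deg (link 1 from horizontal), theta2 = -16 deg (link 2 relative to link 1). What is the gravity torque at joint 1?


Horizontal distance from joint 1 to link-1 COM:
  x_c1 = (L1/2)*cos(t1) = 1.65 * 0.9397 = 1.5505 m
Horizontal distance from joint 1 to link-2 COM:
  x_c2 = L1*cos(t1) + Lc2*cos(t1+t2)
       = 3.3*0.9397 + 1.7*0.9976 = 4.7968 m
tau1 = m1*g*x_c1 + m2*g*x_c2
     = 3*9.81*1.5505 + 5*9.81*4.7968
     = 45.631 + 235.2852
     = 280.9162 Nm


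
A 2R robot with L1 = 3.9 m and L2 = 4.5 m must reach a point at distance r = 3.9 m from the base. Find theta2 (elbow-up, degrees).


cos(theta2) = (r^2 - L1^2 - L2^2) / (2*L1*L2)
cos(theta2) = (15.21 - 15.21 - 20.25) / 35.1
cos(theta2) = -0.576923
theta2 = 125.2344 degrees


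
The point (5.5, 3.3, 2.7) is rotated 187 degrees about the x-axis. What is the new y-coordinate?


Rotation about x-axis: y' = y*cos(theta) - z*sin(theta)
= 3.3 * -0.9925 - 2.7 * -0.1219
= -2.9464


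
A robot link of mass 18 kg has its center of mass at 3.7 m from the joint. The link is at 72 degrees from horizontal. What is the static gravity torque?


tau = m*g*L*cos(angle)
= 18 * 9.81 * 3.7 * cos(72 deg)
= 18 * 9.81 * 3.7 * 0.309
= 201.895 Nm


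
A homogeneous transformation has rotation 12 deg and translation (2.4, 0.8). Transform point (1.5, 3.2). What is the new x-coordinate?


x' = cos(theta)*px - sin(theta)*py + tx
= 0.9781*1.5 - 0.2079*3.2 + 2.4
= 3.2019


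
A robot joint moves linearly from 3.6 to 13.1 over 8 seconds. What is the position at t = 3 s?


s = t/T = 3/8 = 0.375
p(t) = p0 + (pf-p0)*s
= 3.6 + (13.1 - 3.6) * 0.375
= 7.1625


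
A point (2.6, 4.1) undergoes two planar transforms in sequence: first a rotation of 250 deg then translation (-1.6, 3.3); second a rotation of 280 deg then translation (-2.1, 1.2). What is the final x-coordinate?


After transform 1:
x1 = cos(250)*2.6 - sin(250)*4.1 + -1.6 = 1.3635
y1 = sin(250)*2.6 + cos(250)*4.1 + 3.3 = -0.5455
After transform 2:
x2 = cos(280)*1.3635 - sin(280)*-0.5455 + -2.1
= -2.4004


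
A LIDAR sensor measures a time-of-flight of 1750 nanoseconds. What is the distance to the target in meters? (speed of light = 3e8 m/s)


tof = 1750 ns = 1.75e-06 s
dist = c * tof / 2
= 3e8 * 1.75e-06 / 2
= 262.5 m


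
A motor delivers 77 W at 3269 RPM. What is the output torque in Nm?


omega = 3269 * 2*pi/60 = 342.3289 rad/s
tau = P / omega = 77 / 342.3289
= 0.2249 Nm


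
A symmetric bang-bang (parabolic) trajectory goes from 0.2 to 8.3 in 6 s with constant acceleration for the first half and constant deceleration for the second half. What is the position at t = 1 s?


Symmetric rest-to-rest: each phase covers (pf-p0)/2 in time T/2. 0.5*a*(T/2)^2 = (pf-p0)/2 => a = 4*(pf-p0)/T^2
a = 4*(8.3-0.2)/6^2 = 0.9
t = 1 is in the acceleration phase (t <= T/2).
p = p0 + 0.5*a*t^2 = 0.2 + 0.5*0.9*1^2
= 0.65


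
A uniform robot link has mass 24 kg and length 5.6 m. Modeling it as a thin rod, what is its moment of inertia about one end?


I = (1/3) * m * L^2
= (1/3) * 24 * 5.6^2
= 0.333333 * 24 * 31.36
= 250.88 kg*m^2


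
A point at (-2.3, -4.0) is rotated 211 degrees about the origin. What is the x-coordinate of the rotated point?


x' = x*cos(theta) - y*sin(theta)
cos(211 deg) = -0.8572, sin(211 deg) = -0.515
x' = -2.3 * -0.8572 - -4.0 * -0.515
= 1.9715 - 2.0602
= -0.0887


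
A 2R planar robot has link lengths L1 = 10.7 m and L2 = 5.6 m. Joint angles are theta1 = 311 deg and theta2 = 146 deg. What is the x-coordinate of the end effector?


Convert angles to radians: theta1 = 5.428, theta2 = 2.5482
x = L1*cos(theta1) + L2*cos(theta1+theta2)
x = 7.0198 + -0.6825
x = 6.3374


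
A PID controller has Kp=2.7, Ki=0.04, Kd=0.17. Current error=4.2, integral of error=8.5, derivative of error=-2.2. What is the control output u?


u = Kp*e + Ki*int(e) + Kd*de/dt
= 2.7*4.2 + 0.04*8.5 + 0.17*(-2.2)
= 11.34 + 0.34 + -0.374
= 11.306


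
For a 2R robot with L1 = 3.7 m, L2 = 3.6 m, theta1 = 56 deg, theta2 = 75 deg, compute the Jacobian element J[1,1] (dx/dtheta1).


J[1,1] = -L1*sin(t1) - L2*sin(t1+t2)
= -3.7*sin(56) - 3.6*sin(131)
= -5.7844


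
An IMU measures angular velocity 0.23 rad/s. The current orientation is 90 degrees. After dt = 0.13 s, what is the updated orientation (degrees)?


delta_theta = w * dt = 0.23 * 0.13 = 0.0299 rad
= 1.7131 deg
theta_new = 90 + 1.7131 = 91.7131 deg


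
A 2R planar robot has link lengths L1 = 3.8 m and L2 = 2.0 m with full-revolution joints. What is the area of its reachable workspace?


r_max = L1 + L2 = 5.8 m
r_min = |L1 - L2| = 1.8 m
Area = pi*(r_max^2 - r_min^2)
= pi*(33.64 - 3.24)
= pi * 30.4
= 95.5044 m^2


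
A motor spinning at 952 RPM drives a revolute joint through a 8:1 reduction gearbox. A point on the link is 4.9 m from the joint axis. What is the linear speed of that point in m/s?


omega_motor = 952 * 2*pi/60 = 99.6932 rad/s
omega_joint = omega_motor / 8 = 12.4617 rad/s
v = omega_joint * r = 12.4617 * 4.9
= 61.0621 m/s


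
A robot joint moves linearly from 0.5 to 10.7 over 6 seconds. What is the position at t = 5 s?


s = t/T = 5/6 = 0.8333
p(t) = p0 + (pf-p0)*s
= 0.5 + (10.7 - 0.5) * 0.8333
= 9.0


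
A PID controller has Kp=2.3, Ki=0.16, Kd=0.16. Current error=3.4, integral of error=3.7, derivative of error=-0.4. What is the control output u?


u = Kp*e + Ki*int(e) + Kd*de/dt
= 2.3*3.4 + 0.16*3.7 + 0.16*(-0.4)
= 7.82 + 0.592 + -0.064
= 8.348


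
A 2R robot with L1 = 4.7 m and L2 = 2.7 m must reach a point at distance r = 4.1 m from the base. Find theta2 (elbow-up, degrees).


cos(theta2) = (r^2 - L1^2 - L2^2) / (2*L1*L2)
cos(theta2) = (16.81 - 22.09 - 7.29) / 25.38
cos(theta2) = -0.495272
theta2 = 119.6877 degrees


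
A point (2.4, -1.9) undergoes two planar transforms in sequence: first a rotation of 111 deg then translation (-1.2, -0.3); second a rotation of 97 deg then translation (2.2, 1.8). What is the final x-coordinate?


After transform 1:
x1 = cos(111)*2.4 - sin(111)*-1.9 + -1.2 = -0.2863
y1 = sin(111)*2.4 + cos(111)*-1.9 + -0.3 = 2.6215
After transform 2:
x2 = cos(97)*-0.2863 - sin(97)*2.6215 + 2.2
= -0.3671


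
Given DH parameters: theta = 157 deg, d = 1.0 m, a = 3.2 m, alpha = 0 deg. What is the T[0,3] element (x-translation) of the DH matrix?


T[0,3] = a * cos(theta)
= 3.2 * cos(157 deg)
= 3.2 * -0.9205
= -2.9456


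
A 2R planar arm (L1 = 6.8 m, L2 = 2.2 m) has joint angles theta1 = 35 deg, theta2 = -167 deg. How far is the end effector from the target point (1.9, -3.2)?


End effector via forward kinematics:
x = L1*cos(t1) + L2*cos(t1+t2) = 4.0981
y = L1*sin(t1) + L2*sin(t1+t2) = 2.2654
Distance to target:
d = sqrt((1.9 - 4.0981)^2 + (-3.2 - 2.2654)^2)
= sqrt(4.8318 + 29.8706)
= 5.8909 m


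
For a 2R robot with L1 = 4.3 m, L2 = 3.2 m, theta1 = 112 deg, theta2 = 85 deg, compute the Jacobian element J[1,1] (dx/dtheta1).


J[1,1] = -L1*sin(t1) - L2*sin(t1+t2)
= -4.3*sin(112) - 3.2*sin(197)
= -3.0513


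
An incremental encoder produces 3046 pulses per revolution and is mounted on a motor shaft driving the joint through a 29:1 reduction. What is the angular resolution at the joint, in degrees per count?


counts per rev = 3046
effective counts at joint = 3046 * 29 = 88334
resolution = 360 / 88334
= 0.0041 deg/count


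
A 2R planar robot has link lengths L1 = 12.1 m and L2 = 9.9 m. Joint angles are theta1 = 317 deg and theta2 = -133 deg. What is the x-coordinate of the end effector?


Convert angles to radians: theta1 = 5.5327, theta2 = -2.3213
x = L1*cos(theta1) + L2*cos(theta1+theta2)
x = 8.8494 + -9.8759
x = -1.0265


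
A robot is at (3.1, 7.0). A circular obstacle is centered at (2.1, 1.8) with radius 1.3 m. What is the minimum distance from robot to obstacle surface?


center_dist = sqrt((3.1-2.1)^2 + (7.0-1.8)^2)
= sqrt(1.0 + 27.04)
= 5.2953
min_dist = center_dist - radius = 5.2953 - 1.3 = 3.9953 m


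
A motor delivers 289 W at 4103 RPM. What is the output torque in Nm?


omega = 4103 * 2*pi/60 = 429.6652 rad/s
tau = P / omega = 289 / 429.6652
= 0.6726 Nm


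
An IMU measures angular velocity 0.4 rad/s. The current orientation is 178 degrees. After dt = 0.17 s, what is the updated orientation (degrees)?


delta_theta = w * dt = 0.4 * 0.17 = 0.068 rad
= 3.8961 deg
theta_new = 178 + 3.8961 = 181.8961 deg


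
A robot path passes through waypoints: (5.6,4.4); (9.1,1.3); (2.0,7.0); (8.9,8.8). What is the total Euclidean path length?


Segment lengths:
  seg1 = sqrt((3.5)^2 + (-3.1)^2) = 4.6755
  seg2 = sqrt((-7.1)^2 + (5.7)^2) = 9.1049
  seg3 = sqrt((6.9)^2 + (1.8)^2) = 7.1309
Total = 20.9113


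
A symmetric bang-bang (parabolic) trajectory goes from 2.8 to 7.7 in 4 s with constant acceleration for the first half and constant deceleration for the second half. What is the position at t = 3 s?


Symmetric rest-to-rest: each phase covers (pf-p0)/2 in time T/2. 0.5*a*(T/2)^2 = (pf-p0)/2 => a = 4*(pf-p0)/T^2
a = 4*(7.7-2.8)/4^2 = 1.225
t = 3 is in the deceleration phase (t > T/2).
p = pf - 0.5*a*(T-t)^2 = 7.7 - 0.5*1.225*1^2
= 7.0875


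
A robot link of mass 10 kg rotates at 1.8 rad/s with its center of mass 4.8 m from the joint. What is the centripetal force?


F = m * omega^2 * r
= 10 * 1.8^2 * 4.8
= 10 * 3.24 * 4.8
= 155.52 N


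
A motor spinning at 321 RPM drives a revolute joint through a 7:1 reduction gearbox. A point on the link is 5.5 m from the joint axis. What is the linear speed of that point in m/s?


omega_motor = 321 * 2*pi/60 = 33.615 rad/s
omega_joint = omega_motor / 7 = 4.8021 rad/s
v = omega_joint * r = 4.8021 * 5.5
= 26.4118 m/s


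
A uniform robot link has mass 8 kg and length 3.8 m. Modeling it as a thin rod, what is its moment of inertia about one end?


I = (1/3) * m * L^2
= (1/3) * 8 * 3.8^2
= 0.333333 * 8 * 14.44
= 38.5067 kg*m^2


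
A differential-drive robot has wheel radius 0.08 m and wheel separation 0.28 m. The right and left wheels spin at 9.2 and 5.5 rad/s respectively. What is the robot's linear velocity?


vR = r*wR = 0.08*9.2 = 0.736 m/s
vL = r*wL = 0.08*5.5 = 0.44 m/s
v = (vR+vL)/2 = 0.588 m/s
omega = (vR-vL)/L = 1.0571 rad/s
linear velocity = 0.588 m/s


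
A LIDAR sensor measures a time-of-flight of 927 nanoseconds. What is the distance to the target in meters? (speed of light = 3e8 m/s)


tof = 927 ns = 9.27e-07 s
dist = c * tof / 2
= 3e8 * 9.27e-07 / 2
= 139.05 m


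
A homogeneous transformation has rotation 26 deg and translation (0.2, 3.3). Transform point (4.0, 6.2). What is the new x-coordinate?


x' = cos(theta)*px - sin(theta)*py + tx
= 0.8988*4.0 - 0.4384*6.2 + 0.2
= 1.0773


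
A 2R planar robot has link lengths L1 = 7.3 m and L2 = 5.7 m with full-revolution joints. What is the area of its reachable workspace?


r_max = L1 + L2 = 13.0 m
r_min = |L1 - L2| = 1.6 m
Area = pi*(r_max^2 - r_min^2)
= pi*(169.0 - 2.56)
= pi * 166.44
= 522.8867 m^2


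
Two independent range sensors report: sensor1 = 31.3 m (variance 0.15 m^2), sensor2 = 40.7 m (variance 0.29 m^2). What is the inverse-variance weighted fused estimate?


w1 = (1/var1) / (1/var1 + 1/var2)
   = 6.6667 / (6.6667 + 3.4483) = 0.6591
w2 = 1 - w1 = 0.3409
fused = w1*s1 + w2*s2 = 20.6295 + 13.875
= 34.5045 m


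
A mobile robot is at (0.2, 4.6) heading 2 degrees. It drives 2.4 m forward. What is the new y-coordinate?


y_new = y0 + d*sin(theta)
= 4.6 + 2.4*sin(2)
= 4.6 + 0.0838
= 4.6838


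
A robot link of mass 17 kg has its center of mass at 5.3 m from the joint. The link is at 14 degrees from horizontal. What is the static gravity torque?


tau = m*g*L*cos(angle)
= 17 * 9.81 * 5.3 * cos(14 deg)
= 17 * 9.81 * 5.3 * 0.9703
= 857.626 Nm


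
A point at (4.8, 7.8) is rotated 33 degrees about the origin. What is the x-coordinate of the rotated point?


x' = x*cos(theta) - y*sin(theta)
cos(33 deg) = 0.8387, sin(33 deg) = 0.5446
x' = 4.8 * 0.8387 - 7.8 * 0.5446
= 4.0256 - 4.2482
= -0.2226


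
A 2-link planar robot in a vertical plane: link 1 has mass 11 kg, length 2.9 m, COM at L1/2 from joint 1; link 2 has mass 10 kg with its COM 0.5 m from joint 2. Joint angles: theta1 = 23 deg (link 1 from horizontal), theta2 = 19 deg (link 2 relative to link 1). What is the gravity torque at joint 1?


Horizontal distance from joint 1 to link-1 COM:
  x_c1 = (L1/2)*cos(t1) = 1.45 * 0.9205 = 1.3347 m
Horizontal distance from joint 1 to link-2 COM:
  x_c2 = L1*cos(t1) + Lc2*cos(t1+t2)
       = 2.9*0.9205 + 0.5*0.7431 = 3.041 m
tau1 = m1*g*x_c1 + m2*g*x_c2
     = 11*9.81*1.3347 + 10*9.81*3.041
     = 144.0309 + 298.3257
     = 442.3566 Nm


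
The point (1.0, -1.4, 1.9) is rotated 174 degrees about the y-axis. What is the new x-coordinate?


Rotation about y-axis: x' = x*cos(theta) + z*sin(theta)
= 1.0 * -0.9945 + 1.9 * 0.1045
= -0.7959


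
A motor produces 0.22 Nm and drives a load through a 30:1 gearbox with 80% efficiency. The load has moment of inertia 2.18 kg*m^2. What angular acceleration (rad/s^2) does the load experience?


tau_out = tau_motor * N * eta
= 0.22 * 30 * 0.8 = 5.28 Nm
alpha = tau_out / I = 5.28 / 2.18
= 2.422 rad/s^2


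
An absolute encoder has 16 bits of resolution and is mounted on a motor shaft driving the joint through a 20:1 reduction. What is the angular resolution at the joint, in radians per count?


counts = 2^16 = 65536
effective counts at joint = 65536 * 20 = 1310720
resolution = 2*pi / 1310720
= 4.7937e-06 rad/count


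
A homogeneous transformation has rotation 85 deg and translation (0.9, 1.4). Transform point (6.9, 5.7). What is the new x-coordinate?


x' = cos(theta)*px - sin(theta)*py + tx
= 0.0872*6.9 - 0.9962*5.7 + 0.9
= -4.1769


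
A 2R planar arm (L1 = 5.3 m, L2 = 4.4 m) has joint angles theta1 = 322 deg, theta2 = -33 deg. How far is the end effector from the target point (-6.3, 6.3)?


End effector via forward kinematics:
x = L1*cos(t1) + L2*cos(t1+t2) = 5.609
y = L1*sin(t1) + L2*sin(t1+t2) = -7.4233
Distance to target:
d = sqrt((-6.3 - 5.609)^2 + (6.3 - -7.4233)^2)
= sqrt(141.8233 + 188.3286)
= 18.1701 m


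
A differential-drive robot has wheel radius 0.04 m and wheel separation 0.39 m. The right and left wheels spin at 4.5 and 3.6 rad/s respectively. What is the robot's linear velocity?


vR = r*wR = 0.04*4.5 = 0.18 m/s
vL = r*wL = 0.04*3.6 = 0.144 m/s
v = (vR+vL)/2 = 0.162 m/s
omega = (vR-vL)/L = 0.0923 rad/s
linear velocity = 0.162 m/s


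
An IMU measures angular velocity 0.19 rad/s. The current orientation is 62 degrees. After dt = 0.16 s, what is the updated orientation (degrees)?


delta_theta = w * dt = 0.19 * 0.16 = 0.0304 rad
= 1.7418 deg
theta_new = 62 + 1.7418 = 63.7418 deg


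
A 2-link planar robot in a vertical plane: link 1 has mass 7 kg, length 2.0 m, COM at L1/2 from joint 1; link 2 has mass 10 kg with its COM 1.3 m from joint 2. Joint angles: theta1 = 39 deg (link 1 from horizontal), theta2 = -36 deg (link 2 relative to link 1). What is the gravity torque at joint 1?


Horizontal distance from joint 1 to link-1 COM:
  x_c1 = (L1/2)*cos(t1) = 1.0 * 0.7771 = 0.7771 m
Horizontal distance from joint 1 to link-2 COM:
  x_c2 = L1*cos(t1) + Lc2*cos(t1+t2)
       = 2.0*0.7771 + 1.3*0.9986 = 2.8525 m
tau1 = m1*g*x_c1 + m2*g*x_c2
     = 7*9.81*0.7771 + 10*9.81*2.8525
     = 53.3666 + 279.8313
     = 333.1979 Nm


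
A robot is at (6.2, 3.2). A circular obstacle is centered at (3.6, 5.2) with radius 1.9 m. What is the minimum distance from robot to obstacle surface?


center_dist = sqrt((6.2-3.6)^2 + (3.2-5.2)^2)
= sqrt(6.76 + 4.0)
= 3.2802
min_dist = center_dist - radius = 3.2802 - 1.9 = 1.3802 m


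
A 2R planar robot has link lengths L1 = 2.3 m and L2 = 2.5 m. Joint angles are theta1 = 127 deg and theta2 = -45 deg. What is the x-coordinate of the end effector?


Convert angles to radians: theta1 = 2.2166, theta2 = -0.7854
x = L1*cos(theta1) + L2*cos(theta1+theta2)
x = -1.3842 + 0.3479
x = -1.0362


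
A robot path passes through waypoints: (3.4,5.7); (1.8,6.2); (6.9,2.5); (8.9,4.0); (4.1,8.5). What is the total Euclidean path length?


Segment lengths:
  seg1 = sqrt((-1.6)^2 + (0.5)^2) = 1.6763
  seg2 = sqrt((5.1)^2 + (-3.7)^2) = 6.3008
  seg3 = sqrt((2.0)^2 + (1.5)^2) = 2.5
  seg4 = sqrt((-4.8)^2 + (4.5)^2) = 6.5795
Total = 17.0566


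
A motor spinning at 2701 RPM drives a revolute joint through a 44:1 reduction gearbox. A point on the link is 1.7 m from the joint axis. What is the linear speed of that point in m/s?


omega_motor = 2701 * 2*pi/60 = 282.8481 rad/s
omega_joint = omega_motor / 44 = 6.4284 rad/s
v = omega_joint * r = 6.4284 * 1.7
= 10.9282 m/s


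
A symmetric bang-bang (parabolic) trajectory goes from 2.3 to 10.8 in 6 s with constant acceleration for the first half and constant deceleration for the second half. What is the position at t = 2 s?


Symmetric rest-to-rest: each phase covers (pf-p0)/2 in time T/2. 0.5*a*(T/2)^2 = (pf-p0)/2 => a = 4*(pf-p0)/T^2
a = 4*(10.8-2.3)/6^2 = 0.9444
t = 2 is in the acceleration phase (t <= T/2).
p = p0 + 0.5*a*t^2 = 2.3 + 0.5*0.9444*2^2
= 4.1889


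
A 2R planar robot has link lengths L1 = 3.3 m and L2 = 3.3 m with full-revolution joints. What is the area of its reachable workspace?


r_max = L1 + L2 = 6.6 m
r_min = |L1 - L2| = 0.0 m
Area = pi*(r_max^2 - r_min^2)
= pi*(43.56 - 0.0)
= pi * 43.56
= 136.8478 m^2


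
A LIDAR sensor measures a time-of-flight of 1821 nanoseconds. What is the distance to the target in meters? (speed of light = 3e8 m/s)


tof = 1821 ns = 1.821e-06 s
dist = c * tof / 2
= 3e8 * 1.821e-06 / 2
= 273.15 m


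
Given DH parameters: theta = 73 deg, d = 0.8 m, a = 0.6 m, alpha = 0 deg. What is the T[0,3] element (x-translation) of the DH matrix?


T[0,3] = a * cos(theta)
= 0.6 * cos(73 deg)
= 0.6 * 0.2924
= 0.1754


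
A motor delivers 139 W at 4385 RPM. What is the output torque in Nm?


omega = 4385 * 2*pi/60 = 459.1961 rad/s
tau = P / omega = 139 / 459.1961
= 0.3027 Nm


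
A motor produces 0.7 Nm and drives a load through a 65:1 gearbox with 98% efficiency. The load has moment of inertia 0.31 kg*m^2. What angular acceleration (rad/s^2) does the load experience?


tau_out = tau_motor * N * eta
= 0.7 * 65 * 0.98 = 44.59 Nm
alpha = tau_out / I = 44.59 / 0.31
= 143.8387 rad/s^2


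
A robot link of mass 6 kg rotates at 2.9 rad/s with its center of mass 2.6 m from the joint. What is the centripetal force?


F = m * omega^2 * r
= 6 * 2.9^2 * 2.6
= 6 * 8.41 * 2.6
= 131.196 N


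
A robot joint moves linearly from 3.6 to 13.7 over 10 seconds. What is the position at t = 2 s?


s = t/T = 2/10 = 0.2
p(t) = p0 + (pf-p0)*s
= 3.6 + (13.7 - 3.6) * 0.2
= 5.62


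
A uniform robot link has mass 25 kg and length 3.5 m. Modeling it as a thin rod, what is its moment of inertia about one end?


I = (1/3) * m * L^2
= (1/3) * 25 * 3.5^2
= 0.333333 * 25 * 12.25
= 102.0833 kg*m^2


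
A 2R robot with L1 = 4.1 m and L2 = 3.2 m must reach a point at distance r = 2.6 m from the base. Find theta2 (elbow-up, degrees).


cos(theta2) = (r^2 - L1^2 - L2^2) / (2*L1*L2)
cos(theta2) = (6.76 - 16.81 - 10.24) / 26.24
cos(theta2) = -0.773247
theta2 = 140.6464 degrees


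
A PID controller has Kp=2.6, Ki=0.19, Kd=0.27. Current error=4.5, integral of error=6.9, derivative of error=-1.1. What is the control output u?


u = Kp*e + Ki*int(e) + Kd*de/dt
= 2.6*4.5 + 0.19*6.9 + 0.27*(-1.1)
= 11.7 + 1.311 + -0.297
= 12.714


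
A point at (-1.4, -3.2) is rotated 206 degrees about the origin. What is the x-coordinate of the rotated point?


x' = x*cos(theta) - y*sin(theta)
cos(206 deg) = -0.8988, sin(206 deg) = -0.4384
x' = -1.4 * -0.8988 - -3.2 * -0.4384
= 1.2583 - 1.4028
= -0.1445


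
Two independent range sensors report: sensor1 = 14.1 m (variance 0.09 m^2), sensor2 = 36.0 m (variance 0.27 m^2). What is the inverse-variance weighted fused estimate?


w1 = (1/var1) / (1/var1 + 1/var2)
   = 11.1111 / (11.1111 + 3.7037) = 0.75
w2 = 1 - w1 = 0.25
fused = w1*s1 + w2*s2 = 10.575 + 9.0
= 19.575 m


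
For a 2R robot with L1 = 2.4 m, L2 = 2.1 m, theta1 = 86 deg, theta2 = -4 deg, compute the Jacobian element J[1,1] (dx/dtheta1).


J[1,1] = -L1*sin(t1) - L2*sin(t1+t2)
= -2.4*sin(86) - 2.1*sin(82)
= -4.4737


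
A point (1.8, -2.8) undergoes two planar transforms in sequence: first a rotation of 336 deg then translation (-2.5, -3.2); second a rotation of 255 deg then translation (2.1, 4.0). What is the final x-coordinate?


After transform 1:
x1 = cos(336)*1.8 - sin(336)*-2.8 + -2.5 = -1.9945
y1 = sin(336)*1.8 + cos(336)*-2.8 + -3.2 = -6.4901
After transform 2:
x2 = cos(255)*-1.9945 - sin(255)*-6.4901 + 2.1
= -3.6527


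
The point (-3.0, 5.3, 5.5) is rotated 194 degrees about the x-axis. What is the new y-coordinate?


Rotation about x-axis: y' = y*cos(theta) - z*sin(theta)
= 5.3 * -0.9703 - 5.5 * -0.2419
= -3.812


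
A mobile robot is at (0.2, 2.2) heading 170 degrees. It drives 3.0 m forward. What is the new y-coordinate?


y_new = y0 + d*sin(theta)
= 2.2 + 3.0*sin(170)
= 2.2 + 0.5209
= 2.7209


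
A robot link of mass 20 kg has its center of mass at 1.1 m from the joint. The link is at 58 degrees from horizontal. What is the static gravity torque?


tau = m*g*L*cos(angle)
= 20 * 9.81 * 1.1 * cos(58 deg)
= 20 * 9.81 * 1.1 * 0.5299
= 114.3672 Nm


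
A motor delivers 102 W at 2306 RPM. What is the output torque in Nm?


omega = 2306 * 2*pi/60 = 241.4838 rad/s
tau = P / omega = 102 / 241.4838
= 0.4224 Nm


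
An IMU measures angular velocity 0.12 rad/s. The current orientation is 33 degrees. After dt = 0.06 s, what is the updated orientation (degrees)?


delta_theta = w * dt = 0.12 * 0.06 = 0.0072 rad
= 0.4125 deg
theta_new = 33 + 0.4125 = 33.4125 deg


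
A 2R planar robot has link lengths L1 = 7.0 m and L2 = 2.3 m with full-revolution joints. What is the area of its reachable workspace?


r_max = L1 + L2 = 9.3 m
r_min = |L1 - L2| = 4.7 m
Area = pi*(r_max^2 - r_min^2)
= pi*(86.49 - 22.09)
= pi * 64.4
= 202.3186 m^2


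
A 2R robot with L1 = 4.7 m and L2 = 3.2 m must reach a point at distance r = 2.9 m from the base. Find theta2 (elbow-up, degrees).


cos(theta2) = (r^2 - L1^2 - L2^2) / (2*L1*L2)
cos(theta2) = (8.41 - 22.09 - 10.24) / 30.08
cos(theta2) = -0.795213
theta2 = 142.6754 degrees


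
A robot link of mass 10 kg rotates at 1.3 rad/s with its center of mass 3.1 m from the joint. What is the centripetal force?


F = m * omega^2 * r
= 10 * 1.3^2 * 3.1
= 10 * 1.69 * 3.1
= 52.39 N
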